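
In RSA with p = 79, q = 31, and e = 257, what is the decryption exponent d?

173

φ(n) = (p−1)(q−1) = 78·30 = 2340.
Need d with 257·d ≡ 1 (mod 2340). Apply the extended Euclidean algorithm:
2340 = 9×257 + 27
257 = 9×27 + 14
27 = 1×14 + 13
14 = 1×13 + 1
13 = 13×1 + 0
Back-substitute:
1 = 14 − 13
1 = −27 + 2·14
1 = 2·257 − 19·27
1 = −19·2340 + 173·257
So 257·173 ≡ 1 (mod 2340), hence d = 173.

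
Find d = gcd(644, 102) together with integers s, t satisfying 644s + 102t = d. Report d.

Repeated division:
644 = 6*102 + 32
102 = 3*32 + 6
32 = 5*6 + 2
6 = 3*2 + 0
gcd(644, 102) = 2.
Working backward:
2 = 32 − 5·6
2 = −5·102 + 16·32
2 = 16·644 − 101·102
So 2 = (16)·644 + (-101)·102.

2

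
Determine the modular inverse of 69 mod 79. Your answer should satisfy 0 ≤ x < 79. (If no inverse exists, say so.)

Apply the Euclidean algorithm to 79 and 69:
79 = 1*69 + 10
69 = 6*10 + 9
10 = 1*9 + 1
9 = 9*1 + 0
gcd = 1, so the inverse exists. Back-substitute:
1 = 10 − 9
1 = −69 + 7·10
1 = 7·79 − 8·69
Thus 69·(-8) ≡ 1 (mod 79); reducing, -8 mod 79 = 71.

71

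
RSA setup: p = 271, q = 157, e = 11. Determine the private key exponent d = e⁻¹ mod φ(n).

38291

φ(n) = (p−1)(q−1) = 270·156 = 42120.
Need d with 11·d ≡ 1 (mod 42120). Apply the extended Euclidean algorithm:
42120 = 3829·11 + 1
11 = 11·1 + 0
Back-substitute:
1 = 42120 − 3829·11
So 11·(-3829) ≡ 1 (mod 42120), hence d ≡ -3829 ≡ 38291 (mod 42120).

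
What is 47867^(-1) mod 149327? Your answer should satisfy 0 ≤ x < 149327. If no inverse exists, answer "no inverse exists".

70856

Extended Euclidean algorithm:
149327 = 3*47867 + 5726
47867 = 8*5726 + 2059
5726 = 2*2059 + 1608
2059 = 1*1608 + 451
1608 = 3*451 + 255
451 = 1*255 + 196
255 = 1*196 + 59
196 = 3*59 + 19
59 = 3*19 + 2
19 = 9*2 + 1
2 = 2*1 + 0
Since gcd(47867, 149327) = 1, back-substitute to write 1 as a combination:
1 = 19 − 9·2
1 = −9·59 + 28·19
1 = 28·196 − 93·59
1 = −93·255 + 121·196
1 = 121·451 − 214·255
1 = −214·1608 + 763·451
1 = 763·2059 − 977·1608
1 = −977·5726 + 2717·2059
1 = 2717·47867 − 22713·5726
1 = −22713·149327 + 70856·47867
So 47867·70856 ≡ 1 (mod 149327).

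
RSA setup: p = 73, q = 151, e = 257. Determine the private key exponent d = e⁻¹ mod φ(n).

8993

φ(n) = (p−1)(q−1) = 72·150 = 10800.
Need d with 257·d ≡ 1 (mod 10800). Apply the extended Euclidean algorithm:
10800 = 42*257 + 6
257 = 42*6 + 5
6 = 1*5 + 1
5 = 5*1 + 0
Back-substitute:
1 = 6 − 5
1 = −257 + 43·6
1 = 43·10800 − 1807·257
So 257·(-1807) ≡ 1 (mod 10800), hence d ≡ -1807 ≡ 8993 (mod 10800).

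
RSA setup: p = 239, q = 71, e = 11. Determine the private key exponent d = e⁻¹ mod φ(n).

13631

φ(n) = (p−1)(q−1) = 238·70 = 16660.
Need d with 11·d ≡ 1 (mod 16660). Apply the extended Euclidean algorithm:
16660 = 1514×11 + 6
11 = 1×6 + 5
6 = 1×5 + 1
5 = 5×1 + 0
Back-substitute:
1 = 6 − 5
1 = −11 + 2·6
1 = 2·16660 − 3029·11
So 11·(-3029) ≡ 1 (mod 16660), hence d ≡ -3029 ≡ 13631 (mod 16660).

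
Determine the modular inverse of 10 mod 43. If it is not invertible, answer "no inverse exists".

gcd(43, 10) by repeated division:
43 = 4×10 + 3
10 = 3×3 + 1
3 = 3×1 + 0
gcd = 1, so the inverse exists. Back-substitute:
1 = 10 − 3·3
1 = −3·43 + 13·10
So 10·13 ≡ 1 (mod 43).

13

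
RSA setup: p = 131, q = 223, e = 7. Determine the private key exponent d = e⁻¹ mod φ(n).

4123

φ(n) = (p−1)(q−1) = 130·222 = 28860.
Need d with 7·d ≡ 1 (mod 28860). Apply the extended Euclidean algorithm:
28860 = 4122·7 + 6
7 = 1·6 + 1
6 = 6·1 + 0
Back-substitute:
1 = 7 − 6
1 = −28860 + 4123·7
So 7·4123 ≡ 1 (mod 28860), hence d = 4123.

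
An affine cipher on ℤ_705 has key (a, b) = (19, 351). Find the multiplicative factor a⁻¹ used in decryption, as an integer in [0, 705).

334

Apply the Euclidean algorithm to 705 and 19:
705 = 37*19 + 2
19 = 9*2 + 1
2 = 2*1 + 0
Since gcd(19, 705) = 1, back-substitute to write 1 as a combination:
1 = 19 − 9·2
1 = −9·705 + 334·19
So 19·334 ≡ 1 (mod 705).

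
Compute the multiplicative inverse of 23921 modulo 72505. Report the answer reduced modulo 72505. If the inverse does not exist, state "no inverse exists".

Apply the Euclidean algorithm to 72505 and 23921:
72505 = 3·23921 + 742
23921 = 32·742 + 177
742 = 4·177 + 34
177 = 5·34 + 7
34 = 4·7 + 6
7 = 1·6 + 1
6 = 6·1 + 0
The gcd is 1. Working backward:
1 = 7 − 6
1 = −34 + 5·7
1 = 5·177 − 26·34
1 = −26·742 + 109·177
1 = 109·23921 − 3514·742
1 = −3514·72505 + 10651·23921
So 23921·10651 ≡ 1 (mod 72505).

10651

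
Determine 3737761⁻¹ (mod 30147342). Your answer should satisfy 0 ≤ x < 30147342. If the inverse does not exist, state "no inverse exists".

5745541

Extended Euclidean algorithm:
30147342 = 8*3737761 + 245254
3737761 = 15*245254 + 58951
245254 = 4*58951 + 9450
58951 = 6*9450 + 2251
9450 = 4*2251 + 446
2251 = 5*446 + 21
446 = 21*21 + 5
21 = 4*5 + 1
5 = 5*1 + 0
The gcd is 1. Working backward:
1 = 21 − 4·5
1 = −4·446 + 85·21
1 = 85·2251 − 429·446
1 = −429·9450 + 1801·2251
1 = 1801·58951 − 11235·9450
1 = −11235·245254 + 46741·58951
1 = 46741·3737761 − 712350·245254
1 = −712350·30147342 + 5745541·3737761
So 3737761·5745541 ≡ 1 (mod 30147342).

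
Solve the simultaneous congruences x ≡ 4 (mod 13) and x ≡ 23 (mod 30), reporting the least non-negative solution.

Write x = 4 + 13·k. Then 13·k ≡ 23 − 4 ≡ 19 (mod 30).
Need 13⁻¹ mod 30. Extended Euclid on (30, 13):
30 = 2·13 + 4
13 = 3·4 + 1
4 = 4·1 + 0
Back-substitute:
1 = 13 − 3·4
1 = −3·30 + 7·13
13⁻¹ ≡ 7 (mod 30), so k ≡ 7·19 ≡ 13 (mod 30).
x = 4 + 13·13 = 173.

173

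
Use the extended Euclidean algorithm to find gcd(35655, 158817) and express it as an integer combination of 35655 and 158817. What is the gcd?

Repeated division:
158817 = 4*35655 + 16197
35655 = 2*16197 + 3261
16197 = 4*3261 + 3153
3261 = 1*3153 + 108
3153 = 29*108 + 21
108 = 5*21 + 3
21 = 7*3 + 0
gcd(35655, 158817) = 3.
Back-substituting:
3 = 108 − 5·21
3 = −5·3153 + 146·108
3 = 146·3261 − 151·3153
3 = −151·16197 + 750·3261
3 = 750·35655 − 1651·16197
3 = −1651·158817 + 7354·35655
So 3 = (-1651)·158817 + (7354)·35655.

3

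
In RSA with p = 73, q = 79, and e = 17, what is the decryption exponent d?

4625

φ(n) = (p−1)(q−1) = 72·78 = 5616.
Need d with 17·d ≡ 1 (mod 5616). Apply the extended Euclidean algorithm:
5616 = 330*17 + 6
17 = 2*6 + 5
6 = 1*5 + 1
5 = 5*1 + 0
Back-substitute:
1 = 6 − 5
1 = −17 + 3·6
1 = 3·5616 − 991·17
So 17·(-991) ≡ 1 (mod 5616), hence d ≡ -991 ≡ 4625 (mod 5616).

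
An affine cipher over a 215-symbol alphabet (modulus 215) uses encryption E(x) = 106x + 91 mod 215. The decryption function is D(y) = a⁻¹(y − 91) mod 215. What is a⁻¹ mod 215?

Extended Euclidean algorithm:
215 = 2*106 + 3
106 = 35*3 + 1
3 = 3*1 + 0
The gcd is 1. Working backward:
1 = 106 − 35·3
1 = −35·215 + 71·106
So 106·71 ≡ 1 (mod 215).

71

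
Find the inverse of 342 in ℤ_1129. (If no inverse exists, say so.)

274

Apply the Euclidean algorithm to 1129 and 342:
1129 = 3×342 + 103
342 = 3×103 + 33
103 = 3×33 + 4
33 = 8×4 + 1
4 = 4×1 + 0
The gcd is 1. Working backward:
1 = 33 − 8·4
1 = −8·103 + 25·33
1 = 25·342 − 83·103
1 = −83·1129 + 274·342
So 342·274 ≡ 1 (mod 1129).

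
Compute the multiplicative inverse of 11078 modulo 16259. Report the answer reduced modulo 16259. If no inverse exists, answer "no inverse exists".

Run Euclid on (16259, 11078):
16259 = 1×11078 + 5181
11078 = 2×5181 + 716
5181 = 7×716 + 169
716 = 4×169 + 40
169 = 4×40 + 9
40 = 4×9 + 4
9 = 2×4 + 1
4 = 4×1 + 0
gcd = 1, so the inverse exists. Back-substitute:
1 = 9 − 2·4
1 = −2·40 + 9·9
1 = 9·169 − 38·40
1 = −38·716 + 161·169
1 = 161·5181 − 1165·716
1 = −1165·11078 + 2491·5181
1 = 2491·16259 − 3656·11078
Thus 11078·(-3656) ≡ 1 (mod 16259); reducing, -3656 mod 16259 = 12603.

12603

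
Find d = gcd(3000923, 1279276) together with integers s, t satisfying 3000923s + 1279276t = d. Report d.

1

Repeated division:
3000923 = 2×1279276 + 442371
1279276 = 2×442371 + 394534
442371 = 1×394534 + 47837
394534 = 8×47837 + 11838
47837 = 4×11838 + 485
11838 = 24×485 + 198
485 = 2×198 + 89
198 = 2×89 + 20
89 = 4×20 + 9
20 = 2×9 + 2
9 = 4×2 + 1
2 = 2×1 + 0
gcd(3000923, 1279276) = 1.
Working backward:
1 = 9 − 4·2
1 = −4·20 + 9·9
1 = 9·89 − 40·20
1 = −40·198 + 89·89
1 = 89·485 − 218·198
1 = −218·11838 + 5321·485
1 = 5321·47837 − 21502·11838
1 = −21502·394534 + 177337·47837
1 = 177337·442371 − 198839·394534
1 = −198839·1279276 + 575015·442371
1 = 575015·3000923 − 1348869·1279276
So 1 = (575015)·3000923 + (-1348869)·1279276.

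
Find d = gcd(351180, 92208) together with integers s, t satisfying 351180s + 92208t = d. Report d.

12

Repeated division:
351180 = 3·92208 + 74556
92208 = 1·74556 + 17652
74556 = 4·17652 + 3948
17652 = 4·3948 + 1860
3948 = 2·1860 + 228
1860 = 8·228 + 36
228 = 6·36 + 12
36 = 3·12 + 0
gcd(351180, 92208) = 12.
Express as a combination:
12 = 228 − 6·36
12 = −6·1860 + 49·228
12 = 49·3948 − 104·1860
12 = −104·17652 + 465·3948
12 = 465·74556 − 1964·17652
12 = −1964·92208 + 2429·74556
12 = 2429·351180 − 9251·92208
So 12 = (2429)·351180 + (-9251)·92208.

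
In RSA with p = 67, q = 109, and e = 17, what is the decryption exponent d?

φ(n) = (p−1)(q−1) = 66·108 = 7128.
Need d with 17·d ≡ 1 (mod 7128). Apply the extended Euclidean algorithm:
7128 = 419×17 + 5
17 = 3×5 + 2
5 = 2×2 + 1
2 = 2×1 + 0
Back-substitute:
1 = 5 − 2·2
1 = −2·17 + 7·5
1 = 7·7128 − 2935·17
So 17·(-2935) ≡ 1 (mod 7128), hence d ≡ -2935 ≡ 4193 (mod 7128).

4193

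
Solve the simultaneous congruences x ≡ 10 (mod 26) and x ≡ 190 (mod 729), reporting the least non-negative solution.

1648

Write x = 10 + 26·k. Then 26·k ≡ 190 − 10 ≡ 180 (mod 729).
Need 26⁻¹ mod 729. Extended Euclid on (729, 26):
729 = 28·26 + 1
26 = 26·1 + 0
Back-substitute:
1 = 729 − 28·26
26⁻¹ ≡ 701 (mod 729), so k ≡ 701·180 ≡ 63 (mod 729).
x = 10 + 26·63 = 1648.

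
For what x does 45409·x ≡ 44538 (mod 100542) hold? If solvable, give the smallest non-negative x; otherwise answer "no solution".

First find gcd(45409, 100542):
100542 = 2*45409 + 9724
45409 = 4*9724 + 6513
9724 = 1*6513 + 3211
6513 = 2*3211 + 91
3211 = 35*91 + 26
91 = 3*26 + 13
26 = 2*13 + 0
gcd = 13 and 13 | 44538, so solutions exist. Divide through by 13: 3493x ≡ 3426 (mod 7734).
Now find 3493⁻¹ mod 7734:
7734 = 2×3493 + 748
3493 = 4×748 + 501
748 = 1×501 + 247
501 = 2×247 + 7
247 = 35×7 + 2
7 = 3×2 + 1
2 = 2×1 + 0
Back-substitute:
1 = 7 − 3·2
1 = −3·247 + 106·7
1 = 106·501 − 215·247
1 = −215·748 + 321·501
1 = 321·3493 − 1499·748
1 = −1499·7734 + 3319·3493
So 3493⁻¹ ≡ 3319 (mod 7734).
Then x ≡ 3319·3426 ≡ 1914 (mod 7734); the smallest non-negative solution is x = 1914.

1914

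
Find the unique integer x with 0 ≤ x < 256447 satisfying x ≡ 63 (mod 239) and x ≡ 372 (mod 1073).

Write x = 63 + 239·k. Then 239·k ≡ 372 − 63 ≡ 309 (mod 1073).
Need 239⁻¹ mod 1073. Extended Euclid on (1073, 239):
1073 = 4*239 + 117
239 = 2*117 + 5
117 = 23*5 + 2
5 = 2*2 + 1
2 = 2*1 + 0
Back-substitute:
1 = 5 − 2·2
1 = −2·117 + 47·5
1 = 47·239 − 96·117
1 = −96·1073 + 431·239
239⁻¹ ≡ 431 (mod 1073), so k ≡ 431·309 ≡ 127 (mod 1073).
x = 63 + 239·127 = 30416.

30416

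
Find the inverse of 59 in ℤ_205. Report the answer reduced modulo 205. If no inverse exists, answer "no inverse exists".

139

Run Euclid on (205, 59):
205 = 3·59 + 28
59 = 2·28 + 3
28 = 9·3 + 1
3 = 3·1 + 0
The gcd is 1. Working backward:
1 = 28 − 9·3
1 = −9·59 + 19·28
1 = 19·205 − 66·59
Hence 59⁻¹ ≡ -66 ≡ 139 (mod 205).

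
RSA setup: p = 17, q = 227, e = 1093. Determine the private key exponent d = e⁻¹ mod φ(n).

397

φ(n) = (p−1)(q−1) = 16·226 = 3616.
Need d with 1093·d ≡ 1 (mod 3616). Apply the extended Euclidean algorithm:
3616 = 3·1093 + 337
1093 = 3·337 + 82
337 = 4·82 + 9
82 = 9·9 + 1
9 = 9·1 + 0
Back-substitute:
1 = 82 − 9·9
1 = −9·337 + 37·82
1 = 37·1093 − 120·337
1 = −120·3616 + 397·1093
So 1093·397 ≡ 1 (mod 3616), hence d = 397.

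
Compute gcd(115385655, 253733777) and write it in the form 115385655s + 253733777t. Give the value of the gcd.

Repeated division:
253733777 = 2×115385655 + 22962467
115385655 = 5×22962467 + 573320
22962467 = 40×573320 + 29667
573320 = 19×29667 + 9647
29667 = 3×9647 + 726
9647 = 13×726 + 209
726 = 3×209 + 99
209 = 2×99 + 11
99 = 9×11 + 0
gcd(115385655, 253733777) = 11.
Back-substituting:
11 = 209 − 2·99
11 = −2·726 + 7·209
11 = 7·9647 − 93·726
11 = −93·29667 + 286·9647
11 = 286·573320 − 5527·29667
11 = −5527·22962467 + 221366·573320
11 = 221366·115385655 − 1112357·22962467
11 = −1112357·253733777 + 2446080·115385655
So 11 = (-1112357)·253733777 + (2446080)·115385655.

11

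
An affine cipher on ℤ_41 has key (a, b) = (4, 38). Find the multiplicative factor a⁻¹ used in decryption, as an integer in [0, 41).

Apply the Euclidean algorithm to 41 and 4:
41 = 10*4 + 1
4 = 4*1 + 0
The gcd is 1. Working backward:
1 = 41 − 10·4
So 4·(-10) ≡ 1 (mod 41), and -10 ≡ 31 (mod 41).

31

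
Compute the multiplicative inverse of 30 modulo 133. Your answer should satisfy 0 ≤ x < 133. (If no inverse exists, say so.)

102

Extended Euclidean algorithm:
133 = 4·30 + 13
30 = 2·13 + 4
13 = 3·4 + 1
4 = 4·1 + 0
gcd = 1, so the inverse exists. Back-substitute:
1 = 13 − 3·4
1 = −3·30 + 7·13
1 = 7·133 − 31·30
So 30·(-31) ≡ 1 (mod 133), and -31 ≡ 102 (mod 133).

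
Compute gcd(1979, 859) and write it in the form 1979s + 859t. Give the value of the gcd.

Repeated division:
1979 = 2×859 + 261
859 = 3×261 + 76
261 = 3×76 + 33
76 = 2×33 + 10
33 = 3×10 + 3
10 = 3×3 + 1
3 = 3×1 + 0
gcd(1979, 859) = 1.
Working backward:
1 = 10 − 3·3
1 = −3·33 + 10·10
1 = 10·76 − 23·33
1 = −23·261 + 79·76
1 = 79·859 − 260·261
1 = −260·1979 + 599·859
So 1 = (-260)·1979 + (599)·859.

1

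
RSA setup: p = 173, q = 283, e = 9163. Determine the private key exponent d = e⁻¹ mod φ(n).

φ(n) = (p−1)(q−1) = 172·282 = 48504.
Need d with 9163·d ≡ 1 (mod 48504). Apply the extended Euclidean algorithm:
48504 = 5·9163 + 2689
9163 = 3·2689 + 1096
2689 = 2·1096 + 497
1096 = 2·497 + 102
497 = 4·102 + 89
102 = 1·89 + 13
89 = 6·13 + 11
13 = 1·11 + 2
11 = 5·2 + 1
2 = 2·1 + 0
Back-substitute:
1 = 11 − 5·2
1 = −5·13 + 6·11
1 = 6·89 − 41·13
1 = −41·102 + 47·89
1 = 47·497 − 229·102
1 = −229·1096 + 505·497
1 = 505·2689 − 1239·1096
1 = −1239·9163 + 4222·2689
1 = 4222·48504 − 22349·9163
So 9163·(-22349) ≡ 1 (mod 48504), hence d ≡ -22349 ≡ 26155 (mod 48504).

26155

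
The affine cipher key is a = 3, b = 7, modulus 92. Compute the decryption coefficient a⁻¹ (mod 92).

Apply the Euclidean algorithm to 92 and 3:
92 = 30·3 + 2
3 = 1·2 + 1
2 = 2·1 + 0
Since gcd(3, 92) = 1, back-substitute to write 1 as a combination:
1 = 3 − 2
1 = −92 + 31·3
So 3·31 ≡ 1 (mod 92).

31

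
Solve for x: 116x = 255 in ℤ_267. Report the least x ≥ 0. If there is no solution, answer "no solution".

First find gcd(116, 267):
267 = 2*116 + 35
116 = 3*35 + 11
35 = 3*11 + 2
11 = 5*2 + 1
2 = 2*1 + 0
gcd = 1, so a unique solution mod 267 exists.
Back-substitute for the Bézout coefficients:
1 = 11 − 5·2
1 = −5·35 + 16·11
1 = 16·116 − 53·35
1 = −53·267 + 122·116
So 116·(122) ≡ 1 (mod 267), giving 116⁻¹ ≡ 122.
x ≡ 116⁻¹·255 ≡ 122·255 ≡ 138 (mod 267).

138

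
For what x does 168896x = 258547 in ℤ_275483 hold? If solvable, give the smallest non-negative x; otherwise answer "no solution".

no solution

gcd(168896, 275483):
275483 = 1×168896 + 106587
168896 = 1×106587 + 62309
106587 = 1×62309 + 44278
62309 = 1×44278 + 18031
44278 = 2×18031 + 8216
18031 = 2×8216 + 1599
8216 = 5×1599 + 221
1599 = 7×221 + 52
221 = 4×52 + 13
52 = 4×13 + 0
gcd = 13, but 13 ∤ 258547, so the congruence has no solution.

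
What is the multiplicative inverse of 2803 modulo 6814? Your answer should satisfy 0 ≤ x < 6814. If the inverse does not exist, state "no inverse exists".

Extended Euclidean algorithm:
6814 = 2×2803 + 1208
2803 = 2×1208 + 387
1208 = 3×387 + 47
387 = 8×47 + 11
47 = 4×11 + 3
11 = 3×3 + 2
3 = 1×2 + 1
2 = 2×1 + 0
The gcd is 1. Working backward:
1 = 3 − 2
1 = −11 + 4·3
1 = 4·47 − 17·11
1 = −17·387 + 140·47
1 = 140·1208 − 437·387
1 = −437·2803 + 1014·1208
1 = 1014·6814 − 2465·2803
Hence 2803⁻¹ ≡ -2465 ≡ 4349 (mod 6814).

4349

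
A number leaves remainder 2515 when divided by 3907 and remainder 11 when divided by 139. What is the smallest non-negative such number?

Write x = 2515 + 3907·k. Then 3907·k ≡ 11 − 2515 ≡ 137 (mod 139).
Need 3907⁻¹ mod 139. Extended Euclid on (139, 15):
139 = 9×15 + 4
15 = 3×4 + 3
4 = 1×3 + 1
3 = 3×1 + 0
Back-substitute:
1 = 4 − 3
1 = −15 + 4·4
1 = 4·139 − 37·15
3907⁻¹ ≡ 102 (mod 139), so k ≡ 102·137 ≡ 74 (mod 139).
x = 2515 + 3907·74 = 291633.

291633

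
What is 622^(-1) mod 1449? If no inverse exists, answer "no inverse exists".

622

gcd(1449, 622) by repeated division:
1449 = 2·622 + 205
622 = 3·205 + 7
205 = 29·7 + 2
7 = 3·2 + 1
2 = 2·1 + 0
The gcd is 1. Working backward:
1 = 7 − 3·2
1 = −3·205 + 88·7
1 = 88·622 − 267·205
1 = −267·1449 + 622·622
So 622·622 ≡ 1 (mod 1449).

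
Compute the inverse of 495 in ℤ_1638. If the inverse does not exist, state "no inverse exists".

no inverse exists

Compute gcd(495, 1638):
1638 = 3×495 + 153
495 = 3×153 + 36
153 = 4×36 + 9
36 = 4×9 + 0
Since gcd = 9 > 1, 495 is not a unit mod 1638.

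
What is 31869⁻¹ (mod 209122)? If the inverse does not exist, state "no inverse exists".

Extended Euclidean algorithm:
209122 = 6×31869 + 17908
31869 = 1×17908 + 13961
17908 = 1×13961 + 3947
13961 = 3×3947 + 2120
3947 = 1×2120 + 1827
2120 = 1×1827 + 293
1827 = 6×293 + 69
293 = 4×69 + 17
69 = 4×17 + 1
17 = 17×1 + 0
gcd = 1, so the inverse exists. Back-substitute:
1 = 69 − 4·17
1 = −4·293 + 17·69
1 = 17·1827 − 106·293
1 = −106·2120 + 123·1827
1 = 123·3947 − 229·2120
1 = −229·13961 + 810·3947
1 = 810·17908 − 1039·13961
1 = −1039·31869 + 1849·17908
1 = 1849·209122 − 12133·31869
Hence 31869⁻¹ ≡ -12133 ≡ 196989 (mod 209122).

196989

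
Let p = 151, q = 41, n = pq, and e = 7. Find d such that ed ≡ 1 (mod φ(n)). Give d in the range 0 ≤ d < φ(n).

5143

φ(n) = (p−1)(q−1) = 150·40 = 6000.
Need d with 7·d ≡ 1 (mod 6000). Apply the extended Euclidean algorithm:
6000 = 857×7 + 1
7 = 7×1 + 0
Back-substitute:
1 = 6000 − 857·7
So 7·(-857) ≡ 1 (mod 6000), hence d ≡ -857 ≡ 5143 (mod 6000).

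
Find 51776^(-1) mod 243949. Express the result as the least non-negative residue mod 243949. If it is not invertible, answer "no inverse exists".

197940

gcd(243949, 51776) by repeated division:
243949 = 4×51776 + 36845
51776 = 1×36845 + 14931
36845 = 2×14931 + 6983
14931 = 2×6983 + 965
6983 = 7×965 + 228
965 = 4×228 + 53
228 = 4×53 + 16
53 = 3×16 + 5
16 = 3×5 + 1
5 = 5×1 + 0
Since gcd(51776, 243949) = 1, back-substitute to write 1 as a combination:
1 = 16 − 3·5
1 = −3·53 + 10·16
1 = 10·228 − 43·53
1 = −43·965 + 182·228
1 = 182·6983 − 1317·965
1 = −1317·14931 + 2816·6983
1 = 2816·36845 − 6949·14931
1 = −6949·51776 + 9765·36845
1 = 9765·243949 − 46009·51776
Thus 51776·(-46009) ≡ 1 (mod 243949); reducing, -46009 mod 243949 = 197940.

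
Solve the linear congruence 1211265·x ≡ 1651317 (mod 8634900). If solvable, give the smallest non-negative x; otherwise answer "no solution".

gcd(1211265, 8634900):
8634900 = 7·1211265 + 156045
1211265 = 7·156045 + 118950
156045 = 1·118950 + 37095
118950 = 3·37095 + 7665
37095 = 4·7665 + 6435
7665 = 1·6435 + 1230
6435 = 5·1230 + 285
1230 = 4·285 + 90
285 = 3·90 + 15
90 = 6·15 + 0
gcd = 15, but 15 ∤ 1651317, so the congruence has no solution.

no solution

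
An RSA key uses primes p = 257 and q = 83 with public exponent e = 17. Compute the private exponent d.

7409

φ(n) = (p−1)(q−1) = 256·82 = 20992.
Need d with 17·d ≡ 1 (mod 20992). Apply the extended Euclidean algorithm:
20992 = 1234*17 + 14
17 = 1*14 + 3
14 = 4*3 + 2
3 = 1*2 + 1
2 = 2*1 + 0
Back-substitute:
1 = 3 − 2
1 = −14 + 5·3
1 = 5·17 − 6·14
1 = −6·20992 + 7409·17
So 17·7409 ≡ 1 (mod 20992), hence d = 7409.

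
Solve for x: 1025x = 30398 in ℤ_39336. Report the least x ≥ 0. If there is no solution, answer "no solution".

First find gcd(1025, 39336):
39336 = 38*1025 + 386
1025 = 2*386 + 253
386 = 1*253 + 133
253 = 1*133 + 120
133 = 1*120 + 13
120 = 9*13 + 3
13 = 4*3 + 1
3 = 3*1 + 0
gcd = 1, so a unique solution mod 39336 exists.
Back-substitute for the Bézout coefficients:
1 = 13 − 4·3
1 = −4·120 + 37·13
1 = 37·133 − 41·120
1 = −41·253 + 78·133
1 = 78·386 − 119·253
1 = −119·1025 + 316·386
1 = 316·39336 − 12127·1025
So 1025·(-12127) ≡ 1 (mod 39336), giving 1025⁻¹ ≡ 27209.
x ≡ 1025⁻¹·30398 ≡ 27209·30398 ≡ 20446 (mod 39336).

20446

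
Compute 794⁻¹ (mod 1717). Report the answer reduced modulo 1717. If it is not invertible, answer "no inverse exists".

Apply the Euclidean algorithm to 1717 and 794:
1717 = 2*794 + 129
794 = 6*129 + 20
129 = 6*20 + 9
20 = 2*9 + 2
9 = 4*2 + 1
2 = 2*1 + 0
Since gcd(794, 1717) = 1, back-substitute to write 1 as a combination:
1 = 9 − 4·2
1 = −4·20 + 9·9
1 = 9·129 − 58·20
1 = −58·794 + 357·129
1 = 357·1717 − 772·794
Hence 794⁻¹ ≡ -772 ≡ 945 (mod 1717).

945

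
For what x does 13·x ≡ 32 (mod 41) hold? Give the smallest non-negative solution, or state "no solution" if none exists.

First find gcd(13, 41):
41 = 3·13 + 2
13 = 6·2 + 1
2 = 2·1 + 0
gcd = 1, so a unique solution mod 41 exists.
Back-substitute for the Bézout coefficients:
1 = 13 − 6·2
1 = −6·41 + 19·13
So 13·(19) ≡ 1 (mod 41), giving 13⁻¹ ≡ 19.
x ≡ 13⁻¹·32 ≡ 19·32 ≡ 34 (mod 41).

34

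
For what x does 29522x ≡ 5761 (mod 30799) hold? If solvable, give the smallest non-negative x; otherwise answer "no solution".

First find gcd(29522, 30799):
30799 = 1·29522 + 1277
29522 = 23·1277 + 151
1277 = 8·151 + 69
151 = 2·69 + 13
69 = 5·13 + 4
13 = 3·4 + 1
4 = 4·1 + 0
gcd = 1, so a unique solution mod 30799 exists.
Back-substitute for the Bézout coefficients:
1 = 13 − 3·4
1 = −3·69 + 16·13
1 = 16·151 − 35·69
1 = −35·1277 + 296·151
1 = 296·29522 − 6843·1277
1 = −6843·30799 + 7139·29522
So 29522·(7139) ≡ 1 (mod 30799), giving 29522⁻¹ ≡ 7139.
x ≡ 29522⁻¹·5761 ≡ 7139·5761 ≡ 11114 (mod 30799).

11114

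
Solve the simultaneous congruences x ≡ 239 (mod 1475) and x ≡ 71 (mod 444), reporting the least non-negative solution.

Write x = 239 + 1475·k. Then 1475·k ≡ 71 − 239 ≡ 276 (mod 444).
Need 1475⁻¹ mod 444. Extended Euclid on (444, 143):
444 = 3·143 + 15
143 = 9·15 + 8
15 = 1·8 + 7
8 = 1·7 + 1
7 = 7·1 + 0
Back-substitute:
1 = 8 − 7
1 = −15 + 2·8
1 = 2·143 − 19·15
1 = −19·444 + 59·143
1475⁻¹ ≡ 59 (mod 444), so k ≡ 59·276 ≡ 300 (mod 444).
x = 239 + 1475·300 = 442739.

442739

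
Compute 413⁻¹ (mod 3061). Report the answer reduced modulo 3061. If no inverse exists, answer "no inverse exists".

Run Euclid on (3061, 413):
3061 = 7×413 + 170
413 = 2×170 + 73
170 = 2×73 + 24
73 = 3×24 + 1
24 = 24×1 + 0
The gcd is 1. Working backward:
1 = 73 − 3·24
1 = −3·170 + 7·73
1 = 7·413 − 17·170
1 = −17·3061 + 126·413
So 413·126 ≡ 1 (mod 3061).

126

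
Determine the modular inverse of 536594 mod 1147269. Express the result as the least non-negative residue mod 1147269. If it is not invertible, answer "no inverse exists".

55241

Extended Euclidean algorithm:
1147269 = 2×536594 + 74081
536594 = 7×74081 + 18027
74081 = 4×18027 + 1973
18027 = 9×1973 + 270
1973 = 7×270 + 83
270 = 3×83 + 21
83 = 3×21 + 20
21 = 1×20 + 1
20 = 20×1 + 0
Since gcd(536594, 1147269) = 1, back-substitute to write 1 as a combination:
1 = 21 − 20
1 = −83 + 4·21
1 = 4·270 − 13·83
1 = −13·1973 + 95·270
1 = 95·18027 − 868·1973
1 = −868·74081 + 3567·18027
1 = 3567·536594 − 25837·74081
1 = −25837·1147269 + 55241·536594
So 536594·55241 ≡ 1 (mod 1147269).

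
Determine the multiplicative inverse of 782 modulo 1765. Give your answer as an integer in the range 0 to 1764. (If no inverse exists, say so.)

1203

gcd(1765, 782) by repeated division:
1765 = 2×782 + 201
782 = 3×201 + 179
201 = 1×179 + 22
179 = 8×22 + 3
22 = 7×3 + 1
3 = 3×1 + 0
Since gcd(782, 1765) = 1, back-substitute to write 1 as a combination:
1 = 22 − 7·3
1 = −7·179 + 57·22
1 = 57·201 − 64·179
1 = −64·782 + 249·201
1 = 249·1765 − 562·782
Thus 782·(-562) ≡ 1 (mod 1765); reducing, -562 mod 1765 = 1203.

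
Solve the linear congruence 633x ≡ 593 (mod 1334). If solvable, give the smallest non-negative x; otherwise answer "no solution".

473

First find gcd(633, 1334):
1334 = 2·633 + 68
633 = 9·68 + 21
68 = 3·21 + 5
21 = 4·5 + 1
5 = 5·1 + 0
gcd = 1, so a unique solution mod 1334 exists.
Back-substitute for the Bézout coefficients:
1 = 21 − 4·5
1 = −4·68 + 13·21
1 = 13·633 − 121·68
1 = −121·1334 + 255·633
So 633·(255) ≡ 1 (mod 1334), giving 633⁻¹ ≡ 255.
x ≡ 633⁻¹·593 ≡ 255·593 ≡ 473 (mod 1334).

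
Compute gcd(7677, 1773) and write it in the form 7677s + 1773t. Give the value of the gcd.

9

Euclidean algorithm:
7677 = 4*1773 + 585
1773 = 3*585 + 18
585 = 32*18 + 9
18 = 2*9 + 0
gcd(7677, 1773) = 9.
Express as a combination:
9 = 585 − 32·18
9 = −32·1773 + 97·585
9 = 97·7677 − 420·1773
So 9 = (97)·7677 + (-420)·1773.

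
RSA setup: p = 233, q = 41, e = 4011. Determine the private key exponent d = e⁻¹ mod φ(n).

φ(n) = (p−1)(q−1) = 232·40 = 9280.
Need d with 4011·d ≡ 1 (mod 9280). Apply the extended Euclidean algorithm:
9280 = 2×4011 + 1258
4011 = 3×1258 + 237
1258 = 5×237 + 73
237 = 3×73 + 18
73 = 4×18 + 1
18 = 18×1 + 0
Back-substitute:
1 = 73 − 4·18
1 = −4·237 + 13·73
1 = 13·1258 − 69·237
1 = −69·4011 + 220·1258
1 = 220·9280 − 509·4011
So 4011·(-509) ≡ 1 (mod 9280), hence d ≡ -509 ≡ 8771 (mod 9280).

8771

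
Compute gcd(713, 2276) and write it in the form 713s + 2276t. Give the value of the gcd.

Apply Euclid's algorithm to 2276 and 713:
2276 = 3*713 + 137
713 = 5*137 + 28
137 = 4*28 + 25
28 = 1*25 + 3
25 = 8*3 + 1
3 = 3*1 + 0
gcd(713, 2276) = 1.
Working backward:
1 = 25 − 8·3
1 = −8·28 + 9·25
1 = 9·137 − 44·28
1 = −44·713 + 229·137
1 = 229·2276 − 731·713
So 1 = (229)·2276 + (-731)·713.

1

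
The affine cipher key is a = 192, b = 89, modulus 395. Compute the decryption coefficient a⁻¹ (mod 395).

Extended Euclidean algorithm:
395 = 2×192 + 11
192 = 17×11 + 5
11 = 2×5 + 1
5 = 5×1 + 0
The gcd is 1. Working backward:
1 = 11 − 2·5
1 = −2·192 + 35·11
1 = 35·395 − 72·192
Thus 192·(-72) ≡ 1 (mod 395); reducing, -72 mod 395 = 323.

323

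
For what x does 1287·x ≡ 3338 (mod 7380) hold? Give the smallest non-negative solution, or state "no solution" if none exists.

gcd(1287, 7380):
7380 = 5·1287 + 945
1287 = 1·945 + 342
945 = 2·342 + 261
342 = 1·261 + 81
261 = 3·81 + 18
81 = 4·18 + 9
18 = 2·9 + 0
gcd = 9, but 9 ∤ 3338, so the congruence has no solution.

no solution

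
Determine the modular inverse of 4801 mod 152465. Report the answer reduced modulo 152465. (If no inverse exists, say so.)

35536

Apply the Euclidean algorithm to 152465 and 4801:
152465 = 31×4801 + 3634
4801 = 1×3634 + 1167
3634 = 3×1167 + 133
1167 = 8×133 + 103
133 = 1×103 + 30
103 = 3×30 + 13
30 = 2×13 + 4
13 = 3×4 + 1
4 = 4×1 + 0
gcd = 1, so the inverse exists. Back-substitute:
1 = 13 − 3·4
1 = −3·30 + 7·13
1 = 7·103 − 24·30
1 = −24·133 + 31·103
1 = 31·1167 − 272·133
1 = −272·3634 + 847·1167
1 = 847·4801 − 1119·3634
1 = −1119·152465 + 35536·4801
So 4801·35536 ≡ 1 (mod 152465).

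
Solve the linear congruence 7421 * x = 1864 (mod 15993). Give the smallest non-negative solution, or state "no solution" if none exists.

2873

First find gcd(7421, 15993):
15993 = 2·7421 + 1151
7421 = 6·1151 + 515
1151 = 2·515 + 121
515 = 4·121 + 31
121 = 3·31 + 28
31 = 1·28 + 3
28 = 9·3 + 1
3 = 3·1 + 0
gcd = 1, so a unique solution mod 15993 exists.
Back-substitute for the Bézout coefficients:
1 = 28 − 9·3
1 = −9·31 + 10·28
1 = 10·121 − 39·31
1 = −39·515 + 166·121
1 = 166·1151 − 371·515
1 = −371·7421 + 2392·1151
1 = 2392·15993 − 5155·7421
So 7421·(-5155) ≡ 1 (mod 15993), giving 7421⁻¹ ≡ 10838.
x ≡ 7421⁻¹·1864 ≡ 10838·1864 ≡ 2873 (mod 15993).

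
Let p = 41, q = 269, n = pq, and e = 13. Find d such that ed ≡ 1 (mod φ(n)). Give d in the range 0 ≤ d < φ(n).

φ(n) = (p−1)(q−1) = 40·268 = 10720.
Need d with 13·d ≡ 1 (mod 10720). Apply the extended Euclidean algorithm:
10720 = 824·13 + 8
13 = 1·8 + 5
8 = 1·5 + 3
5 = 1·3 + 2
3 = 1·2 + 1
2 = 2·1 + 0
Back-substitute:
1 = 3 − 2
1 = −5 + 2·3
1 = 2·8 − 3·5
1 = −3·13 + 5·8
1 = 5·10720 − 4123·13
So 13·(-4123) ≡ 1 (mod 10720), hence d ≡ -4123 ≡ 6597 (mod 10720).

6597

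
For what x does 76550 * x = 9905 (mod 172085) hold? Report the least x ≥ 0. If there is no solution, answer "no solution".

15662

First find gcd(76550, 172085):
172085 = 2*76550 + 18985
76550 = 4*18985 + 610
18985 = 31*610 + 75
610 = 8*75 + 10
75 = 7*10 + 5
10 = 2*5 + 0
gcd = 5 and 5 | 9905, so solutions exist. Divide through by 5: 15310x ≡ 1981 (mod 34417).
Now find 15310⁻¹ mod 34417:
34417 = 2·15310 + 3797
15310 = 4·3797 + 122
3797 = 31·122 + 15
122 = 8·15 + 2
15 = 7·2 + 1
2 = 2·1 + 0
Back-substitute:
1 = 15 − 7·2
1 = −7·122 + 57·15
1 = 57·3797 − 1774·122
1 = −1774·15310 + 7153·3797
1 = 7153·34417 − 16080·15310
So 15310·(-16080) ≡ 1 (mod 34417), i.e. 15310⁻¹ ≡ 18337.
Then x ≡ 18337·1981 ≡ 15662 (mod 34417); the smallest non-negative solution is x = 15662.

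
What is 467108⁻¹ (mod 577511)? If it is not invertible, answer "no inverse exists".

502604

gcd(577511, 467108) by repeated division:
577511 = 1*467108 + 110403
467108 = 4*110403 + 25496
110403 = 4*25496 + 8419
25496 = 3*8419 + 239
8419 = 35*239 + 54
239 = 4*54 + 23
54 = 2*23 + 8
23 = 2*8 + 7
8 = 1*7 + 1
7 = 7*1 + 0
Since gcd(467108, 577511) = 1, back-substitute to write 1 as a combination:
1 = 8 − 7
1 = −23 + 3·8
1 = 3·54 − 7·23
1 = −7·239 + 31·54
1 = 31·8419 − 1092·239
1 = −1092·25496 + 3307·8419
1 = 3307·110403 − 14320·25496
1 = −14320·467108 + 60587·110403
1 = 60587·577511 − 74907·467108
Hence 467108⁻¹ ≡ -74907 ≡ 502604 (mod 577511).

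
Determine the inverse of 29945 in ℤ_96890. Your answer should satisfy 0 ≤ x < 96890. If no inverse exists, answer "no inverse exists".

Euclidean algorithm on 96890, 29945:
96890 = 3·29945 + 7055
29945 = 4·7055 + 1725
7055 = 4·1725 + 155
1725 = 11·155 + 20
155 = 7·20 + 15
20 = 1·15 + 5
15 = 3·5 + 0
gcd(29945, 96890) = 5 ≠ 1, so 29945 has no multiplicative inverse modulo 96890.

no inverse exists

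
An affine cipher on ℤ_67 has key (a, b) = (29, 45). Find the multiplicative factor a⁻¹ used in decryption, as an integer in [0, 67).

Run Euclid on (67, 29):
67 = 2·29 + 9
29 = 3·9 + 2
9 = 4·2 + 1
2 = 2·1 + 0
Since gcd(29, 67) = 1, back-substitute to write 1 as a combination:
1 = 9 − 4·2
1 = −4·29 + 13·9
1 = 13·67 − 30·29
Hence 29⁻¹ ≡ -30 ≡ 37 (mod 67).

37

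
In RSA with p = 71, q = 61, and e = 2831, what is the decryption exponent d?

φ(n) = (p−1)(q−1) = 70·60 = 4200.
Need d with 2831·d ≡ 1 (mod 4200). Apply the extended Euclidean algorithm:
4200 = 1×2831 + 1369
2831 = 2×1369 + 93
1369 = 14×93 + 67
93 = 1×67 + 26
67 = 2×26 + 15
26 = 1×15 + 11
15 = 1×11 + 4
11 = 2×4 + 3
4 = 1×3 + 1
3 = 3×1 + 0
Back-substitute:
1 = 4 − 3
1 = −11 + 3·4
1 = 3·15 − 4·11
1 = −4·26 + 7·15
1 = 7·67 − 18·26
1 = −18·93 + 25·67
1 = 25·1369 − 368·93
1 = −368·2831 + 761·1369
1 = 761·4200 − 1129·2831
So 2831·(-1129) ≡ 1 (mod 4200), hence d ≡ -1129 ≡ 3071 (mod 4200).

3071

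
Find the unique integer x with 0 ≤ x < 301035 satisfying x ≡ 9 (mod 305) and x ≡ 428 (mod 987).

Write x = 9 + 305·k. Then 305·k ≡ 428 − 9 ≡ 419 (mod 987).
Need 305⁻¹ mod 987. Extended Euclid on (987, 305):
987 = 3·305 + 72
305 = 4·72 + 17
72 = 4·17 + 4
17 = 4·4 + 1
4 = 4·1 + 0
Back-substitute:
1 = 17 − 4·4
1 = −4·72 + 17·17
1 = 17·305 − 72·72
1 = −72·987 + 233·305
305⁻¹ ≡ 233 (mod 987), so k ≡ 233·419 ≡ 901 (mod 987).
x = 9 + 305·901 = 274814.

274814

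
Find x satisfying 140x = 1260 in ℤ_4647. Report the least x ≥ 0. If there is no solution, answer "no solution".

9

First find gcd(140, 4647):
4647 = 33*140 + 27
140 = 5*27 + 5
27 = 5*5 + 2
5 = 2*2 + 1
2 = 2*1 + 0
gcd = 1, so a unique solution mod 4647 exists.
Back-substitute for the Bézout coefficients:
1 = 5 − 2·2
1 = −2·27 + 11·5
1 = 11·140 − 57·27
1 = −57·4647 + 1892·140
So 140·(1892) ≡ 1 (mod 4647), giving 140⁻¹ ≡ 1892.
x ≡ 140⁻¹·1260 ≡ 1892·1260 ≡ 9 (mod 4647).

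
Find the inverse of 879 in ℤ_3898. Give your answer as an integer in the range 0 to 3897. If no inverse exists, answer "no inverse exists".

2949

Extended Euclidean algorithm:
3898 = 4×879 + 382
879 = 2×382 + 115
382 = 3×115 + 37
115 = 3×37 + 4
37 = 9×4 + 1
4 = 4×1 + 0
The gcd is 1. Working backward:
1 = 37 − 9·4
1 = −9·115 + 28·37
1 = 28·382 − 93·115
1 = −93·879 + 214·382
1 = 214·3898 − 949·879
So 879·(-949) ≡ 1 (mod 3898), and -949 ≡ 2949 (mod 3898).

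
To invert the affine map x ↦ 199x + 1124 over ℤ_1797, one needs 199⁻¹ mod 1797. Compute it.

Extended Euclidean algorithm:
1797 = 9×199 + 6
199 = 33×6 + 1
6 = 6×1 + 0
gcd = 1, so the inverse exists. Back-substitute:
1 = 199 − 33·6
1 = −33·1797 + 298·199
So 199·298 ≡ 1 (mod 1797).

298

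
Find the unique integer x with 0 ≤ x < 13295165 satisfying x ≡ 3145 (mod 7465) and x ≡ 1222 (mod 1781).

11618685

Write x = 3145 + 7465·k. Then 7465·k ≡ 1222 − 3145 ≡ 1639 (mod 1781).
Need 7465⁻¹ mod 1781. Extended Euclid on (1781, 341):
1781 = 5×341 + 76
341 = 4×76 + 37
76 = 2×37 + 2
37 = 18×2 + 1
2 = 2×1 + 0
Back-substitute:
1 = 37 − 18·2
1 = −18·76 + 37·37
1 = 37·341 − 166·76
1 = −166·1781 + 867·341
7465⁻¹ ≡ 867 (mod 1781), so k ≡ 867·1639 ≡ 1556 (mod 1781).
x = 3145 + 7465·1556 = 11618685.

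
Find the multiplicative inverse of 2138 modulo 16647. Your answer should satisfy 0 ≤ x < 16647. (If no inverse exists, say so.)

11438

Apply the Euclidean algorithm to 16647 and 2138:
16647 = 7*2138 + 1681
2138 = 1*1681 + 457
1681 = 3*457 + 310
457 = 1*310 + 147
310 = 2*147 + 16
147 = 9*16 + 3
16 = 5*3 + 1
3 = 3*1 + 0
Since gcd(2138, 16647) = 1, back-substitute to write 1 as a combination:
1 = 16 − 5·3
1 = −5·147 + 46·16
1 = 46·310 − 97·147
1 = −97·457 + 143·310
1 = 143·1681 − 526·457
1 = −526·2138 + 669·1681
1 = 669·16647 − 5209·2138
Thus 2138·(-5209) ≡ 1 (mod 16647); reducing, -5209 mod 16647 = 11438.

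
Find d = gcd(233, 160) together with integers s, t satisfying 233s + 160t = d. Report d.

1

Repeated division:
233 = 1*160 + 73
160 = 2*73 + 14
73 = 5*14 + 3
14 = 4*3 + 2
3 = 1*2 + 1
2 = 2*1 + 0
gcd(233, 160) = 1.
Working backward:
1 = 3 − 2
1 = −14 + 5·3
1 = 5·73 − 26·14
1 = −26·160 + 57·73
1 = 57·233 − 83·160
So 1 = (57)·233 + (-83)·160.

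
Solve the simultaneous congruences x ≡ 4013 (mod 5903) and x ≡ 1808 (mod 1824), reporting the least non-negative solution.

Write x = 4013 + 5903·k. Then 5903·k ≡ 1808 − 4013 ≡ 1443 (mod 1824).
Need 5903⁻¹ mod 1824. Extended Euclid on (1824, 431):
1824 = 4·431 + 100
431 = 4·100 + 31
100 = 3·31 + 7
31 = 4·7 + 3
7 = 2·3 + 1
3 = 3·1 + 0
Back-substitute:
1 = 7 − 2·3
1 = −2·31 + 9·7
1 = 9·100 − 29·31
1 = −29·431 + 125·100
1 = 125·1824 − 529·431
5903⁻¹ ≡ 1295 (mod 1824), so k ≡ 1295·1443 ≡ 909 (mod 1824).
x = 4013 + 5903·909 = 5369840.

5369840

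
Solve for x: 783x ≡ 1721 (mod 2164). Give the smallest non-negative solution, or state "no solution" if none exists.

63

First find gcd(783, 2164):
2164 = 2×783 + 598
783 = 1×598 + 185
598 = 3×185 + 43
185 = 4×43 + 13
43 = 3×13 + 4
13 = 3×4 + 1
4 = 4×1 + 0
gcd = 1, so a unique solution mod 2164 exists.
Back-substitute for the Bézout coefficients:
1 = 13 − 3·4
1 = −3·43 + 10·13
1 = 10·185 − 43·43
1 = −43·598 + 139·185
1 = 139·783 − 182·598
1 = −182·2164 + 503·783
So 783·(503) ≡ 1 (mod 2164), giving 783⁻¹ ≡ 503.
x ≡ 783⁻¹·1721 ≡ 503·1721 ≡ 63 (mod 2164).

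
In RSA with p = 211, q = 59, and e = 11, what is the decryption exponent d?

φ(n) = (p−1)(q−1) = 210·58 = 12180.
Need d with 11·d ≡ 1 (mod 12180). Apply the extended Euclidean algorithm:
12180 = 1107·11 + 3
11 = 3·3 + 2
3 = 1·2 + 1
2 = 2·1 + 0
Back-substitute:
1 = 3 − 2
1 = −11 + 4·3
1 = 4·12180 − 4429·11
So 11·(-4429) ≡ 1 (mod 12180), hence d ≡ -4429 ≡ 7751 (mod 12180).

7751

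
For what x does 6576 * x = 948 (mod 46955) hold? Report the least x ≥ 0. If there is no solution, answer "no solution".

First find gcd(6576, 46955):
46955 = 7*6576 + 923
6576 = 7*923 + 115
923 = 8*115 + 3
115 = 38*3 + 1
3 = 3*1 + 0
gcd = 1, so a unique solution mod 46955 exists.
Back-substitute for the Bézout coefficients:
1 = 115 − 38·3
1 = −38·923 + 305·115
1 = 305·6576 − 2173·923
1 = −2173·46955 + 15516·6576
So 6576·(15516) ≡ 1 (mod 46955), giving 6576⁻¹ ≡ 15516.
x ≡ 6576⁻¹·948 ≡ 15516·948 ≡ 12253 (mod 46955).

12253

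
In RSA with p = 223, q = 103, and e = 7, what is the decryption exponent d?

3235

φ(n) = (p−1)(q−1) = 222·102 = 22644.
Need d with 7·d ≡ 1 (mod 22644). Apply the extended Euclidean algorithm:
22644 = 3234*7 + 6
7 = 1*6 + 1
6 = 6*1 + 0
Back-substitute:
1 = 7 − 6
1 = −22644 + 3235·7
So 7·3235 ≡ 1 (mod 22644), hence d = 3235.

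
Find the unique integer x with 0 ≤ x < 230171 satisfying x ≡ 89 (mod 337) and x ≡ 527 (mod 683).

Write x = 89 + 337·k. Then 337·k ≡ 527 − 89 ≡ 438 (mod 683).
Need 337⁻¹ mod 683. Extended Euclid on (683, 337):
683 = 2*337 + 9
337 = 37*9 + 4
9 = 2*4 + 1
4 = 4*1 + 0
Back-substitute:
1 = 9 − 2·4
1 = −2·337 + 75·9
1 = 75·683 − 152·337
337⁻¹ ≡ 531 (mod 683), so k ≡ 531·438 ≡ 358 (mod 683).
x = 89 + 337·358 = 120735.

120735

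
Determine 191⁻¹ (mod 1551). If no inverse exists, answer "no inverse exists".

674

Extended Euclidean algorithm:
1551 = 8×191 + 23
191 = 8×23 + 7
23 = 3×7 + 2
7 = 3×2 + 1
2 = 2×1 + 0
The gcd is 1. Working backward:
1 = 7 − 3·2
1 = −3·23 + 10·7
1 = 10·191 − 83·23
1 = −83·1551 + 674·191
So 191·674 ≡ 1 (mod 1551).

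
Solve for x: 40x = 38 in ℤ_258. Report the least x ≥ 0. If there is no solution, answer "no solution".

59

First find gcd(40, 258):
258 = 6·40 + 18
40 = 2·18 + 4
18 = 4·4 + 2
4 = 2·2 + 0
gcd = 2 and 2 | 38, so solutions exist. Divide through by 2: 20x ≡ 19 (mod 129).
Now find 20⁻¹ mod 129:
129 = 6·20 + 9
20 = 2·9 + 2
9 = 4·2 + 1
2 = 2·1 + 0
Back-substitute:
1 = 9 − 4·2
1 = −4·20 + 9·9
1 = 9·129 − 58·20
So 20·(-58) ≡ 1 (mod 129), i.e. 20⁻¹ ≡ 71.
Then x ≡ 71·19 ≡ 59 (mod 129); the smallest non-negative solution is x = 59.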